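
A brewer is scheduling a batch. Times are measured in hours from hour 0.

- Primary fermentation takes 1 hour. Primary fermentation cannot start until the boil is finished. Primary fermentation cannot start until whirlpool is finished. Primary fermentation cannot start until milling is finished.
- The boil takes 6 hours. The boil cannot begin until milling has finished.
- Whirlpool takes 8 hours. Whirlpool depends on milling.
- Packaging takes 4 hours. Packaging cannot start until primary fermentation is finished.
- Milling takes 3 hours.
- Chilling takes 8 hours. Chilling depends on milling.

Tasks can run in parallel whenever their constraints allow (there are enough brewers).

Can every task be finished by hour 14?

Milling can start immediately at hour 0; it finishes at hour 3.
After milling (finishes hour 3), chilling can start at hour 3 and finishes at hour 11.
Whirlpool waits on milling (finishes hour 3), so it starts at hour 3 and finishes at 3 + 8 = hour 11.
The boil waits on milling (finishes hour 3), so it starts at hour 3 and finishes at 3 + 6 = hour 9.
Primary fermentation has to wait for the boil (finishes hour 9); whirlpool (finishes hour 11); milling (finishes hour 3). The latest of these is hour 11, so primary fermentation runs hour 11 to 11 + 1 = hour 12.
Packaging cannot begin until primary fermentation (finishes hour 12). It runs from hour 12 to 12 + 4 = hour 16.
The earliest everything can be done is hour 16, which is after the deadline of 14, so it is not possible.

No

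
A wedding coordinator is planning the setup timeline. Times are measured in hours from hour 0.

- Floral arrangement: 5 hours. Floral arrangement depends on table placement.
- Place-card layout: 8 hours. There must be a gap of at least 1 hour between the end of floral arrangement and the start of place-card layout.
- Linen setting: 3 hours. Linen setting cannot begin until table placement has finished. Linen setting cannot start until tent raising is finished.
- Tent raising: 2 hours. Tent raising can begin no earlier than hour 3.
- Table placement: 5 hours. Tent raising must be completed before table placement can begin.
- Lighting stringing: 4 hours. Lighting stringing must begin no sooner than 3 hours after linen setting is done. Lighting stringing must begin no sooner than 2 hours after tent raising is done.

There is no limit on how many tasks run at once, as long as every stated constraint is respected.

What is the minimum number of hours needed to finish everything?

24

After its own release at hour 3, tent raising can start at hour 3 and finishes at hour 5.
Table placement cannot begin until tent raising (finishes hour 5). It runs from hour 5 to 5 + 5 = hour 10.
Floral arrangement waits on table placement (finishes hour 10), so it starts at hour 10 and finishes at 10 + 5 = hour 15.
After floral arrangement (finishes hour 15, plus 1-hour gap → hour 16), place-card layout can start at hour 16 and finishes at hour 24.
Linen setting has to wait for table placement (finishes hour 10); tent raising (finishes hour 5). The latest of these is hour 10, so linen setting runs hour 10 to 10 + 3 = hour 13.
Lighting stringing needs all of linen setting (finishes hour 13, plus 3-hour gap → hour 16); tent raising (finishes hour 5, plus 2-hour gap → hour 7). That puts its earliest start at hour 16; it finishes at 16 + 4 = hour 20.
All tasks are finished once the last one completes. Finish times: Tent raising at 5, Table placement at 10, Linen setting at 13, Floral arrangement at 15, Lighting stringing at 20, Place-card layout at 24. The latest is hour 24.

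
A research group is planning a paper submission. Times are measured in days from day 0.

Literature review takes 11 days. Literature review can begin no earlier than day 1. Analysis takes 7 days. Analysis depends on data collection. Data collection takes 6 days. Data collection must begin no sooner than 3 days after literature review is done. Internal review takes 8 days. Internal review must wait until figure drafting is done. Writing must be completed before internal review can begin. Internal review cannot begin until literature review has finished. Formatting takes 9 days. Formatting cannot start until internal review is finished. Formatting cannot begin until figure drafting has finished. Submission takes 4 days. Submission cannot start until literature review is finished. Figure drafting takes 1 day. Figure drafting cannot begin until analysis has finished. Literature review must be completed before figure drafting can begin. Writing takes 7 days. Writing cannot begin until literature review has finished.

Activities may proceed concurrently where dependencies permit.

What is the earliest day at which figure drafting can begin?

28

Literature review waits on its own release at day 1, so it starts at day 1 and finishes at 1 + 11 = day 12.
After literature review (finishes day 12, plus 3-day gap → day 15), data collection can start at day 15 and finishes at day 21.
After data collection (finishes day 21), analysis can start at day 21 and finishes at day 28.
Figure drafting waits on analysis (finishes day 28); literature review (finishes day 12). The latest of these is day 28, which is the earliest figure drafting can start.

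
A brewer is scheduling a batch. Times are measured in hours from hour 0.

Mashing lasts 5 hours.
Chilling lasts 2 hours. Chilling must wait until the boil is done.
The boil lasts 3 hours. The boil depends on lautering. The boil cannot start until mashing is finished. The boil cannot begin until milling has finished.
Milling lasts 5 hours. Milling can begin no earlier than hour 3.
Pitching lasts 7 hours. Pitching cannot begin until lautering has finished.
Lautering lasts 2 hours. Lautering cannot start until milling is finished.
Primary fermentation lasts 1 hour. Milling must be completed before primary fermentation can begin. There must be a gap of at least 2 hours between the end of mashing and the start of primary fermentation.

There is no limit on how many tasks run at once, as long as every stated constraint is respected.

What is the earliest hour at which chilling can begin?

Mashing has no prerequisites, so it starts at hour 0 and finishes at hour 5.
After its own release at hour 3, milling can start at hour 3 and finishes at hour 8.
After milling (finishes hour 8), lautering can start at hour 8 and finishes at hour 10.
The boil cannot start until lautering (finishes hour 10); mashing (finishes hour 5); milling (finishes hour 8). The controlling bound is hour 10, so the boil finishes at 10 + 3 = hour 13.
Chilling waits on the boil (finishes hour 13), so the earliest it can start is hour 13.

13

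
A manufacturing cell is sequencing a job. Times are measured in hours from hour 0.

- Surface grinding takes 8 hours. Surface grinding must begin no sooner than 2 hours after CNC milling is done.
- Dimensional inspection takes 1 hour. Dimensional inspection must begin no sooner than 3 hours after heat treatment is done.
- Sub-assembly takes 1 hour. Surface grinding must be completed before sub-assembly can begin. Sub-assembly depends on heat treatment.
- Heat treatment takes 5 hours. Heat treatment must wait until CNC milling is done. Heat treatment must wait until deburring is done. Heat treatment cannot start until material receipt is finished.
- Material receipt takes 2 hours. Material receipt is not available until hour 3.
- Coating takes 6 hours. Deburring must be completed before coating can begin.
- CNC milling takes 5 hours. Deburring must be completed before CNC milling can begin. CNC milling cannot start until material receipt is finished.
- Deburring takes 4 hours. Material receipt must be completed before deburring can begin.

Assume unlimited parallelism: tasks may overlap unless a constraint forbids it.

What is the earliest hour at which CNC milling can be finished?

14

After its own release at hour 3, material receipt can start at hour 3 and finishes at hour 5.
Deburring cannot begin until material receipt (finishes hour 5). It runs from hour 5 to 5 + 4 = hour 9.
CNC milling has to wait for deburring (finishes hour 9); material receipt (finishes hour 5). The latest of these is hour 9, so CNC milling runs hour 9 to 9 + 5 = hour 14.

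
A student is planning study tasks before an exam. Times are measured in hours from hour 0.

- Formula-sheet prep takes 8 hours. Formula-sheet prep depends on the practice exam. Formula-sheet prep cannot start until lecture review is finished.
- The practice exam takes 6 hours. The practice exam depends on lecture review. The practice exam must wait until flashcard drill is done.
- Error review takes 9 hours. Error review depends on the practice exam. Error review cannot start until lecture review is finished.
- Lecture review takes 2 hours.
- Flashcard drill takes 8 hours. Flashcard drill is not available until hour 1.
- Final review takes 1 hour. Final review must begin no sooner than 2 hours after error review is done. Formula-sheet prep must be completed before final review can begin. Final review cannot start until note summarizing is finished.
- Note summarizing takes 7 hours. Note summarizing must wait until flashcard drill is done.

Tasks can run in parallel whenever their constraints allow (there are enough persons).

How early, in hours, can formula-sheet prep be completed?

23

Flashcard drill cannot begin until its own release at hour 1. It runs from hour 1 to 1 + 8 = hour 9.
Lecture review can start immediately at hour 0; it finishes at hour 2.
The practice exam cannot start until lecture review (finishes hour 2); flashcard drill (finishes hour 9). The controlling bound is hour 9, so the practice exam finishes at 9 + 6 = hour 15.
For formula-sheet prep: the practice exam (finishes hour 15); lecture review (finishes hour 2). Taking the maximum gives a start of hour 15, and it finishes at 15 + 8 = hour 23.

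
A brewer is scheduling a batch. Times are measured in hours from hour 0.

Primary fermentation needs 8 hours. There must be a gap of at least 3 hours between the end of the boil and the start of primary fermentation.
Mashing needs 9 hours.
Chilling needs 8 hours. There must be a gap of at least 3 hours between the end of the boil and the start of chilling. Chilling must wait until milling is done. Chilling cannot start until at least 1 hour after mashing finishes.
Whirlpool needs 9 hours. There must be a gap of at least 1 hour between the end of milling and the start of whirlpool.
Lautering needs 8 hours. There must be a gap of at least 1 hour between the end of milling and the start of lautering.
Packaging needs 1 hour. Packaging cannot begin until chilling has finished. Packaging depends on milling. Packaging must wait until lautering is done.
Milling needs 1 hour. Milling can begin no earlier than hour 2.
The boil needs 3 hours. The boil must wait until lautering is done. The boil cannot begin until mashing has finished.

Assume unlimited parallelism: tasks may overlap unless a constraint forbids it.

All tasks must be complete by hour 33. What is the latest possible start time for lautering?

10

Packaging must finish by hour 33; it takes 1 hour, so it must start by 33 − 1 = hour 32.
Chilling has to be done before packaging (must start by hour 32). That means finishing by hour 32, i.e. starting by 32 − 8 = hour 24.
To finish by hour 33, primary fermentation (duration 8) must start no later than hour 25.
For the boil: chilling (must start by hour 24, minus 3-hour gap → hour 21); primary fermentation (must start by hour 25, minus 3-hour gap → hour 22). The most restrictive is hour 21; with a 3-hour duration, the boil must start by hour 18.
Lautering feeds the boil (must start by hour 18); packaging (must start by hour 32). Taking the minimum, lautering must finish by hour 18 and start by 18 − 8 = hour 10.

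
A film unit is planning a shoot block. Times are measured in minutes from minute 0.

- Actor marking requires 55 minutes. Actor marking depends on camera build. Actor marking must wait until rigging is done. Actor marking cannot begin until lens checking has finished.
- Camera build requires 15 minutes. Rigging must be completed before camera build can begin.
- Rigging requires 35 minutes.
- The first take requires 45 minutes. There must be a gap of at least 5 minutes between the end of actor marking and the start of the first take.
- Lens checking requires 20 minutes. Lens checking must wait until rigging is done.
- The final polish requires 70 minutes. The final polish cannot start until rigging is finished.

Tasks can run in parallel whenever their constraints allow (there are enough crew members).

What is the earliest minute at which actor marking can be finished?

110

Rigging has no prerequisites, so it starts at minute 0 and finishes at minute 35.
After rigging (finishes minute 35), lens checking can start at minute 35 and finishes at minute 55.
Camera build cannot begin until rigging (finishes minute 35). It runs from minute 35 to 35 + 15 = minute 50.
For actor marking: camera build (finishes minute 50); rigging (finishes minute 35); lens checking (finishes minute 55). Taking the maximum gives a start of minute 55, and it finishes at 55 + 55 = minute 110.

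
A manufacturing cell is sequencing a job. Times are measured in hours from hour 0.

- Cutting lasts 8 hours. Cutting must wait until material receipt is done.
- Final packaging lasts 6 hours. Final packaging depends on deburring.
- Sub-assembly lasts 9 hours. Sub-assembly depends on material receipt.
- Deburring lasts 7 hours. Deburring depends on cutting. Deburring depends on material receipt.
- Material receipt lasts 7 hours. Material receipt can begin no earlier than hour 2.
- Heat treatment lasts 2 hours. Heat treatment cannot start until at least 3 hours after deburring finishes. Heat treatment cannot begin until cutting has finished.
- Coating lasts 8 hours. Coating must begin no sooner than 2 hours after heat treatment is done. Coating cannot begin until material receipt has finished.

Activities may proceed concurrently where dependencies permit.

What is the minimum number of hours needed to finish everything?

Material receipt waits on its own release at hour 2, so it starts at hour 2 and finishes at 2 + 7 = hour 9.
Sub-assembly waits on material receipt (finishes hour 9), so it starts at hour 9 and finishes at 9 + 9 = hour 18.
Cutting waits on material receipt (finishes hour 9), so it starts at hour 9 and finishes at 9 + 8 = hour 17.
Deburring needs all of cutting (finishes hour 17); material receipt (finishes hour 9). That puts its earliest start at hour 17; it finishes at 17 + 7 = hour 24.
Final packaging waits on deburring (finishes hour 24), so it starts at hour 24 and finishes at 24 + 6 = hour 30.
Heat treatment needs all of deburring (finishes hour 24, plus 3-hour gap → hour 27); cutting (finishes hour 17). That puts its earliest start at hour 27; it finishes at 27 + 2 = hour 29.
Coating has to wait for heat treatment (finishes hour 29, plus 2-hour gap → hour 31); material receipt (finishes hour 9). The latest of these is hour 31, so coating runs hour 31 to 31 + 8 = hour 39.
All tasks are finished once the last one completes. Finish times: Material receipt at 9, Cutting at 17, Deburring at 24, Heat treatment at 29, Coating at 39, Sub-assembly at 18, Final packaging at 30. The latest is hour 39.

39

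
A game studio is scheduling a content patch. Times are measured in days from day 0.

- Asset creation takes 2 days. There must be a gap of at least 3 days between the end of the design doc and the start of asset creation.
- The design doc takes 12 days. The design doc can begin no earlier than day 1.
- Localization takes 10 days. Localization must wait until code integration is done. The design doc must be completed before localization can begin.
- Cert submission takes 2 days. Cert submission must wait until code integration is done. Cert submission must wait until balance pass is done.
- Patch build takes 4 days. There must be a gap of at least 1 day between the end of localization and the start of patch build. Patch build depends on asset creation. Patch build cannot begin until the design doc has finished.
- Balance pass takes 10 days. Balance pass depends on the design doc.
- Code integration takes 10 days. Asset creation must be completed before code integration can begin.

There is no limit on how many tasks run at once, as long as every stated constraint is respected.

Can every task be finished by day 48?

After its own release at day 1, the design doc can start at day 1 and finishes at day 13.
Balance pass waits on the design doc (finishes day 13), so it starts at day 13 and finishes at 13 + 10 = day 23.
After the design doc (finishes day 13, plus 3-day gap → day 16), asset creation can start at day 16 and finishes at day 18.
After asset creation (finishes day 18), code integration can start at day 18 and finishes at day 28.
Cert submission cannot start until code integration (finishes day 28); balance pass (finishes day 23). The controlling bound is day 28, so cert submission finishes at 28 + 2 = day 30.
For localization: code integration (finishes day 28); the design doc (finishes day 13). Taking the maximum gives a start of day 28, and it finishes at 28 + 10 = day 38.
For patch build: localization (finishes day 38, plus 1-day gap → day 39); asset creation (finishes day 18); the design doc (finishes day 13). Taking the maximum gives a start of day 39, and it finishes at 39 + 4 = day 43.
Every task is finished by day 43, which is no later than the deadline of 48, so the schedule is feasible.

Yes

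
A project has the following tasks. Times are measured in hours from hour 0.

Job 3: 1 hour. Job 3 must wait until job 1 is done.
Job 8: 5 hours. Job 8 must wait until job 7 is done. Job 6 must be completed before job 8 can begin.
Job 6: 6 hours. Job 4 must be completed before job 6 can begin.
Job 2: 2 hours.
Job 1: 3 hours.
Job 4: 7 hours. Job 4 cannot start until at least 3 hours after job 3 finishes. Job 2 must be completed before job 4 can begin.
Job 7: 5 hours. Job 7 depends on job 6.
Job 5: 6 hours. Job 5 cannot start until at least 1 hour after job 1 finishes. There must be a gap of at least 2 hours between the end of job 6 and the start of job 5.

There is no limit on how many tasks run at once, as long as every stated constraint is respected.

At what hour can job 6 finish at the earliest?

20

Job 2 has no prerequisites, so it starts at hour 0 and finishes at hour 2.
Nothing blocks job 1, so it runs from hour 0 to hour 3.
After job 1 (finishes hour 3), job 3 can start at hour 3 and finishes at hour 4.
For job 4: job 3 (finishes hour 4, plus 3-hour gap → hour 7); job 2 (finishes hour 2). Taking the maximum gives a start of hour 7, and it finishes at 7 + 7 = hour 14.
Job 6 cannot begin until job 4 (finishes hour 14). It runs from hour 14 to 14 + 6 = hour 20.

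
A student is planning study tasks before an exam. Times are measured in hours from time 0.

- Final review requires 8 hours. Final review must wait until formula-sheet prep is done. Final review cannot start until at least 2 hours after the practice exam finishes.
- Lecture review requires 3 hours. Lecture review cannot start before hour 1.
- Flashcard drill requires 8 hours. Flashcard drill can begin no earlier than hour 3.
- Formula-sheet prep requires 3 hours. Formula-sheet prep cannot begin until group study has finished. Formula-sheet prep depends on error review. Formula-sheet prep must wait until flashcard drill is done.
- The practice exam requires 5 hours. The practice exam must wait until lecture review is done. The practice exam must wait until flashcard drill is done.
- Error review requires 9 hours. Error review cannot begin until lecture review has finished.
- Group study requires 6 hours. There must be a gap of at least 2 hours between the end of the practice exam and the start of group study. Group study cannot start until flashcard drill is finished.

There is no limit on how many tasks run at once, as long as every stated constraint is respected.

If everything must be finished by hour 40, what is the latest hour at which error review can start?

20

Nothing follows final review; the deadline of hour 40 is its only limit. It must start by 40 − 8 = hour 32.
Since final review (must start by hour 32) depends on it, formula-sheet prep must finish by hour 32. Backing off its 3-hour duration gives a latest start of hour 29.
Error review has to be done before formula-sheet prep (must start by hour 29). That means finishing by hour 29, i.e. starting by 29 − 9 = hour 20.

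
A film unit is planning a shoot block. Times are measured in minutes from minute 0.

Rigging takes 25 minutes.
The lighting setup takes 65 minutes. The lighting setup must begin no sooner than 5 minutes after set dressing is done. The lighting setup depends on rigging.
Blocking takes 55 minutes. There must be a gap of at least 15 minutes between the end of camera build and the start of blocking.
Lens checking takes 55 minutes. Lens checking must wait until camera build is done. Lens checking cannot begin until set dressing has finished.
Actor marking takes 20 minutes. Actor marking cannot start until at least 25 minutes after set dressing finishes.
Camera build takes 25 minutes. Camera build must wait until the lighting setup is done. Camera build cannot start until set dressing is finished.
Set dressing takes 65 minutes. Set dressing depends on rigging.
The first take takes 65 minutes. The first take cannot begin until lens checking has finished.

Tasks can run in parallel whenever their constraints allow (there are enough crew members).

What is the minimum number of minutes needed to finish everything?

Nothing blocks rigging, so it runs from minute 0 to minute 25.
Set dressing waits on rigging (finishes minute 25), so it starts at minute 25 and finishes at 25 + 65 = minute 90.
Actor marking waits on set dressing (finishes minute 90, plus 25-minute gap → minute 115), so it starts at minute 115 and finishes at 115 + 20 = minute 135.
The lighting setup cannot start until set dressing (finishes minute 90, plus 5-minute gap → minute 95); rigging (finishes minute 25). The controlling bound is minute 95, so the lighting setup finishes at 95 + 65 = minute 160.
Camera build cannot start until the lighting setup (finishes minute 160); set dressing (finishes minute 90). The controlling bound is minute 160, so camera build finishes at 160 + 25 = minute 185.
After camera build (finishes minute 185, plus 15-minute gap → minute 200), blocking can start at minute 200 and finishes at minute 255.
Lens checking has to wait for camera build (finishes minute 185); set dressing (finishes minute 90). The latest of these is minute 185, so lens checking runs minute 185 to 185 + 55 = minute 240.
The first take cannot begin until lens checking (finishes minute 240). It runs from minute 240 to 240 + 65 = minute 305.
All tasks are finished once the last one completes. Finish times: Rigging at 25, Set dressing at 90, The lighting setup at 160, Camera build at 185, Lens checking at 240, Blocking at 255, Actor marking at 135, The first take at 305. The latest is minute 305.

305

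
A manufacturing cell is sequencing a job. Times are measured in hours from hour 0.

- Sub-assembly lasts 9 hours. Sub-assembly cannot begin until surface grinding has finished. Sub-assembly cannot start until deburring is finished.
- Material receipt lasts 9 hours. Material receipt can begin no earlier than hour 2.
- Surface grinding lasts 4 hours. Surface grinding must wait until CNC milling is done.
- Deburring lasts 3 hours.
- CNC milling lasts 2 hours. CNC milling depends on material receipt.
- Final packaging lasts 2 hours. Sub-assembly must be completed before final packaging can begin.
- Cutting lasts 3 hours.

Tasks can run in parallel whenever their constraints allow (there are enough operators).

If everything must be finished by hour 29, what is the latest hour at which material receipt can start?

Final packaging must finish by hour 29; it takes 2 hours, so it must start by 29 − 2 = hour 27.
Sub-assembly has to be done before final packaging (must start by hour 27). That means finishing by hour 27, i.e. starting by 27 − 9 = hour 18.
Surface grinding has to be done before sub-assembly (must start by hour 18). That means finishing by hour 18, i.e. starting by 18 − 4 = hour 14.
CNC milling has to be done before surface grinding (must start by hour 14). That means finishing by hour 14, i.e. starting by 14 − 2 = hour 12.
Material receipt feeds into CNC milling (must start by hour 12); so material receipt must finish by hour 12 and therefore start by hour 3.

3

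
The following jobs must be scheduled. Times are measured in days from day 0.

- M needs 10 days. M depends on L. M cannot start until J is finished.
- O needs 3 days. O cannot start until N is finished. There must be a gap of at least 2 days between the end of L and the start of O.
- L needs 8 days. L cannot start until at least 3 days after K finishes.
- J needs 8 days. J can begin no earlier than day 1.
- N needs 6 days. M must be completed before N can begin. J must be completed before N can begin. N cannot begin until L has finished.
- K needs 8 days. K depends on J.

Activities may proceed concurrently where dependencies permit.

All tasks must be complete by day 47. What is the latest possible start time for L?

20

To finish by day 47, O (duration 3) must start no later than day 44.
N feeds into O (must start by day 44); so N must finish by day 44 and therefore start by day 38.
M must finish before N (must start by day 38). With a 10-day duration, M must start by 38 − 10 = day 28.
L has several dependents: M (must start by day 28); N (must start by day 38); O (must start by day 44, minus 2-day gap → day 42). The earliest of those limits is day 28, so L must start by 28 − 8 = day 20.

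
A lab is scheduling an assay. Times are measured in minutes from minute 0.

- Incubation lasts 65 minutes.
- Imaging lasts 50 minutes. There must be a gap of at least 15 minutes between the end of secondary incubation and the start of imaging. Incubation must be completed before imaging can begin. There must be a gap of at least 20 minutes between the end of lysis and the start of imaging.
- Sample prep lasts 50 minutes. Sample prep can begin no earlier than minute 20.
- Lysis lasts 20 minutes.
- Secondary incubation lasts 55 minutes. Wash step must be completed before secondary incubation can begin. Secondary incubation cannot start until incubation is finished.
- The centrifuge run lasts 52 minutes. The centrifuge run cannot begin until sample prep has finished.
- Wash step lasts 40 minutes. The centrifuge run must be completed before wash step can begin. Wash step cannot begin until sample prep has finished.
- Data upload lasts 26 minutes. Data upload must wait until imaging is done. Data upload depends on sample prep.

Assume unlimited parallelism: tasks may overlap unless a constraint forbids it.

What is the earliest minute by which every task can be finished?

308

Nothing blocks incubation, so it runs from minute 0 to minute 65.
Lysis has no prerequisites, so it starts at minute 0 and finishes at minute 20.
Sample prep waits on its own release at minute 20, so it starts at minute 20 and finishes at 20 + 50 = minute 70.
After sample prep (finishes minute 70), the centrifuge run can start at minute 70 and finishes at minute 122.
Wash step needs all of the centrifuge run (finishes minute 122); sample prep (finishes minute 70). That puts its earliest start at minute 122; it finishes at 122 + 40 = minute 162.
Secondary incubation has to wait for wash step (finishes minute 162); incubation (finishes minute 65). The latest of these is minute 162, so secondary incubation runs minute 162 to 162 + 55 = minute 217.
Imaging has to wait for secondary incubation (finishes minute 217, plus 15-minute gap → minute 232); incubation (finishes minute 65); lysis (finishes minute 20, plus 20-minute gap → minute 40). The latest of these is minute 232, so imaging runs minute 232 to 232 + 50 = minute 282.
Data upload cannot start until imaging (finishes minute 282); sample prep (finishes minute 70). The controlling bound is minute 282, so data upload finishes at 282 + 26 = minute 308.
All tasks are finished once the last one completes. Finish times: Sample prep at 70, Lysis at 20, Incubation at 65, The centrifuge run at 122, Wash step at 162, Secondary incubation at 217, Imaging at 282, Data upload at 308. The latest is minute 308.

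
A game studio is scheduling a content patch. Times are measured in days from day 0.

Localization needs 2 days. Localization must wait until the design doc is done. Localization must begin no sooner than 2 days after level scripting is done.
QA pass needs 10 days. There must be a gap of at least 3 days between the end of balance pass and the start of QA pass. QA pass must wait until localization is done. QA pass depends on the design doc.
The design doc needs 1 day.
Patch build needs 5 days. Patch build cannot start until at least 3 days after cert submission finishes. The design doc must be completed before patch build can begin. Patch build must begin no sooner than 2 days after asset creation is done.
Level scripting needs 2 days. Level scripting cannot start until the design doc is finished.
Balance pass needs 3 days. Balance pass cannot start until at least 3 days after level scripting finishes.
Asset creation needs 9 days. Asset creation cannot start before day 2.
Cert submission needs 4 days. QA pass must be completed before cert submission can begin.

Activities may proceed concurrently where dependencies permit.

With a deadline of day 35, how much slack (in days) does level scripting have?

The design doc can start immediately at day 0; it finishes at day 1.
After the design doc (finishes day 1), level scripting can start at day 1 and finishes at day 3.

Working backward from the deadline:
To finish by day 35, patch build (duration 5) must start no later than day 30.
Since patch build (must start by day 30, minus 3-day gap → day 27) depends on it, cert submission must finish by day 27. Backing off its 4-day duration gives a latest start of day 23.
QA pass has to be done before cert submission (must start by day 23). That means finishing by day 23, i.e. starting by 23 − 10 = day 13.
Balance pass feeds into QA pass (must start by day 13, minus 3-day gap → day 10); so balance pass must finish by day 10 and therefore start by day 7.
Localization must finish before QA pass (must start by day 13). With a 2-day duration, localization must start by 13 − 2 = day 11.
Level scripting has several dependents: balance pass (must start by day 7, minus 3-day gap → day 4); localization (must start by day 11, minus 2-day gap → day 9). The earliest of those limits is day 4, so level scripting must start by 4 − 2 = day 2.
So level scripting can start as early as day 1 and as late as day 2, giving 2 − 1 = 1 day of slack.

1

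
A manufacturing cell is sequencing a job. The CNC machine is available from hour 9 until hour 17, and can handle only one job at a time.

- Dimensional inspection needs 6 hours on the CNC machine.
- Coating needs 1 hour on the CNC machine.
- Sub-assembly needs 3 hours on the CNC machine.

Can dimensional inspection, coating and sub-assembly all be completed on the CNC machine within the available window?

The CNC machine window is 17 − 9 = 8 hours.
Running back to back, the jobs need 6 + 1 + 3 = 10 hours on the CNC machine.
Since 10 > 8, they cannot all fit.

No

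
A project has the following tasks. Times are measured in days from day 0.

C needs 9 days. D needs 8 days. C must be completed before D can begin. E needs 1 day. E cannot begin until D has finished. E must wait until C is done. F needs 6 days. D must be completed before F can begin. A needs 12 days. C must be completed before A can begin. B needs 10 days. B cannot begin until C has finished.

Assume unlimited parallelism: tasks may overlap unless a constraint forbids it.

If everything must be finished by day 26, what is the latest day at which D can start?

12

Nothing follows E; the deadline of day 26 is its only limit. It must start by 26 − 1 = day 25.
F has no dependents, so it just needs to finish by day 26. Starting by 26 − 6 = day 20 achieves that.
D feeds E (must start by day 25); F (must start by day 20). Taking the minimum, D must finish by day 20 and start by 20 − 8 = day 12.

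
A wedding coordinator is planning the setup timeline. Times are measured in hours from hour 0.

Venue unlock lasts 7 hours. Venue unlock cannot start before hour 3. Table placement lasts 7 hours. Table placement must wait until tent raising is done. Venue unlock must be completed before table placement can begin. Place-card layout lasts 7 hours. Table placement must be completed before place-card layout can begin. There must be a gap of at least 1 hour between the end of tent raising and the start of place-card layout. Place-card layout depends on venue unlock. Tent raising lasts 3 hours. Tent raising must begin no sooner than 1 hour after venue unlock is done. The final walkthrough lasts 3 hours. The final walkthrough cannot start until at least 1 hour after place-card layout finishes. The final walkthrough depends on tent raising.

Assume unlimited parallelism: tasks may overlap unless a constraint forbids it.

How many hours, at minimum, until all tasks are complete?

32

Venue unlock waits on its own release at hour 3, so it starts at hour 3 and finishes at 3 + 7 = hour 10.
Tent raising waits on venue unlock (finishes hour 10, plus 1-hour gap → hour 11), so it starts at hour 11 and finishes at 11 + 3 = hour 14.
For table placement: tent raising (finishes hour 14); venue unlock (finishes hour 10). Taking the maximum gives a start of hour 14, and it finishes at 14 + 7 = hour 21.
Place-card layout needs all of table placement (finishes hour 21); tent raising (finishes hour 14, plus 1-hour gap → hour 15); venue unlock (finishes hour 10). That puts its earliest start at hour 21; it finishes at 21 + 7 = hour 28.
The final walkthrough needs all of place-card layout (finishes hour 28, plus 1-hour gap → hour 29); tent raising (finishes hour 14). That puts its earliest start at hour 29; it finishes at 29 + 3 = hour 32.
All tasks are finished once the last one completes. Finish times: Venue unlock at 10, Tent raising at 14, Table placement at 21, Place-card layout at 28, The final walkthrough at 32. The latest is hour 32.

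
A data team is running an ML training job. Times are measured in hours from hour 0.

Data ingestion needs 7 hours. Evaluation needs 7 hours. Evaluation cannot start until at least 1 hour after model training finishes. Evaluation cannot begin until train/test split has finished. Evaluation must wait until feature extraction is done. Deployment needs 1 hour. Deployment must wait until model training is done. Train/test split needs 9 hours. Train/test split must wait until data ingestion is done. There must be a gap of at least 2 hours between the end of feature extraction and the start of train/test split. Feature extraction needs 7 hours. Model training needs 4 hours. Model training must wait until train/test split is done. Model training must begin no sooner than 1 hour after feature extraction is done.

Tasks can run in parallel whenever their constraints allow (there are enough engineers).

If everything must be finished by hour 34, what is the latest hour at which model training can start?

Evaluation must finish by hour 34; it takes 7 hours, so it must start by 34 − 7 = hour 27.
To finish by hour 34, deployment (duration 1) must start no later than hour 33.
Model training feeds evaluation (must start by hour 27, minus 1-hour gap → hour 26); deployment (must start by hour 33). Taking the minimum, model training must finish by hour 26 and start by 26 − 4 = hour 22.

22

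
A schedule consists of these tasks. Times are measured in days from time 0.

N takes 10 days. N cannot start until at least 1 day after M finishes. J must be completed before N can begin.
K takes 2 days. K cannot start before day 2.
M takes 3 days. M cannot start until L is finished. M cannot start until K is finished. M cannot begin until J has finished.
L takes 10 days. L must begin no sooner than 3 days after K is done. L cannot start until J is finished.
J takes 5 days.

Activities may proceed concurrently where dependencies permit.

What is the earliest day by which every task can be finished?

After its own release at day 2, K can start at day 2 and finishes at day 4.
J has no prerequisites, so it starts at day 0 and finishes at day 5.
L has to wait for K (finishes day 4, plus 3-day gap → day 7); J (finishes day 5). The latest of these is day 7, so L runs day 7 to 7 + 10 = day 17.
M needs all of L (finishes day 17); K (finishes day 4); J (finishes day 5). That puts its earliest start at day 17; it finishes at 17 + 3 = day 20.
N has to wait for M (finishes day 20, plus 1-day gap → day 21); J (finishes day 5). The latest of these is day 21, so N runs day 21 to 21 + 10 = day 31.
All tasks are finished once the last one completes. Finish times: J at 5, K at 4, L at 17, M at 20, N at 31. The latest is day 31.

31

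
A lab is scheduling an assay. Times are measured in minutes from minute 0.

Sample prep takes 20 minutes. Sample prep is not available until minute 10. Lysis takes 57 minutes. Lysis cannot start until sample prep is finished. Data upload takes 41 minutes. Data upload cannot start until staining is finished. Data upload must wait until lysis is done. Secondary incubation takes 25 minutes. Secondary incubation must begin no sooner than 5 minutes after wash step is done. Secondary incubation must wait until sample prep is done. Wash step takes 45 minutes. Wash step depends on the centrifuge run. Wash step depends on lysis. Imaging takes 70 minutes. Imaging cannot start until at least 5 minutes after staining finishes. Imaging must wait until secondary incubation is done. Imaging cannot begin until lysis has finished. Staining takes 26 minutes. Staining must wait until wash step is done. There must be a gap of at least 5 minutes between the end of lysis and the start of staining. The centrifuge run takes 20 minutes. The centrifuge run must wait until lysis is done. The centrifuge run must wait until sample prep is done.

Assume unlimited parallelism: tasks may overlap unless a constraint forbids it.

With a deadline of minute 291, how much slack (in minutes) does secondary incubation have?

After its own release at minute 10, sample prep can start at minute 10 and finishes at minute 30.
Lysis waits on sample prep (finishes minute 30), so it starts at minute 30 and finishes at 30 + 57 = minute 87.
The centrifuge run needs all of lysis (finishes minute 87); sample prep (finishes minute 30). That puts its earliest start at minute 87; it finishes at 87 + 20 = minute 107.
Wash step cannot start until the centrifuge run (finishes minute 107); lysis (finishes minute 87). The controlling bound is minute 107, so wash step finishes at 107 + 45 = minute 152.
For secondary incubation: wash step (finishes minute 152, plus 5-minute gap → minute 157); sample prep (finishes minute 30). Taking the maximum gives a start of minute 157, and it finishes at 157 + 25 = minute 182.

Working backward from the deadline:
Imaging has no dependents, so it just needs to finish by minute 291. Starting by 291 − 70 = minute 221 achieves that.
Secondary incubation has to be done before imaging (must start by minute 221). That means finishing by minute 221, i.e. starting by 221 − 25 = minute 196.
So secondary incubation can start as early as minute 157 and as late as minute 196, giving 196 − 157 = 39 minutes of slack.

39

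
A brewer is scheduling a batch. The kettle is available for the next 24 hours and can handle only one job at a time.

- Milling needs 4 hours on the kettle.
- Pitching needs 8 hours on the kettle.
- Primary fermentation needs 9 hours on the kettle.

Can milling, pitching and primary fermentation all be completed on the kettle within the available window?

Running back to back, the jobs need 4 + 8 + 9 = 21 hours on the kettle.
Since 21 ≤ 24, they fit within the window.

Yes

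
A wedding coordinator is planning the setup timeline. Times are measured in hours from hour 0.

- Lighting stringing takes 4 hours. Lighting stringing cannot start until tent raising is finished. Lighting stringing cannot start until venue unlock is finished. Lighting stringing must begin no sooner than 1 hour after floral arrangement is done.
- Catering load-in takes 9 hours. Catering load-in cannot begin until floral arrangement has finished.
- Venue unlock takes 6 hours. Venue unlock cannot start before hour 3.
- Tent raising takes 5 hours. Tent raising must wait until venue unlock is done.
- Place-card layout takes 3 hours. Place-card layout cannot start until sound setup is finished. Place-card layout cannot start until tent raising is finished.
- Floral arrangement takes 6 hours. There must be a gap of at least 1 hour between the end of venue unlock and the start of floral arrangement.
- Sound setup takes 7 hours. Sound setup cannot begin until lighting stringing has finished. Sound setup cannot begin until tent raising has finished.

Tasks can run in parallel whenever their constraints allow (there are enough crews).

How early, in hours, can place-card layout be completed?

31

Venue unlock waits on its own release at hour 3, so it starts at hour 3 and finishes at 3 + 6 = hour 9.
Floral arrangement cannot begin until venue unlock (finishes hour 9, plus 1-hour gap → hour 10). It runs from hour 10 to 10 + 6 = hour 16.
After venue unlock (finishes hour 9), tent raising can start at hour 9 and finishes at hour 14.
Lighting stringing needs all of tent raising (finishes hour 14); venue unlock (finishes hour 9); floral arrangement (finishes hour 16, plus 1-hour gap → hour 17). That puts its earliest start at hour 17; it finishes at 17 + 4 = hour 21.
Sound setup has to wait for lighting stringing (finishes hour 21); tent raising (finishes hour 14). The latest of these is hour 21, so sound setup runs hour 21 to 21 + 7 = hour 28.
Place-card layout needs all of sound setup (finishes hour 28); tent raising (finishes hour 14). That puts its earliest start at hour 28; it finishes at 28 + 3 = hour 31.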